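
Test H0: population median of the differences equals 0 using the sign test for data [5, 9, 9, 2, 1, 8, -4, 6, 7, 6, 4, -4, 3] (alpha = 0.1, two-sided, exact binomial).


Step 1: Discard zero differences. Original n = 13; n_eff = number of nonzero differences = 13.
Nonzero differences (with sign): +5, +9, +9, +2, +1, +8, -4, +6, +7, +6, +4, -4, +3
Step 2: Count signs: positive = 11, negative = 2.
Step 3: Under H0: P(positive) = 0.5, so the number of positives S ~ Bin(13, 0.5).
Step 4: Two-sided exact p-value = sum of Bin(13,0.5) probabilities at or below the observed probability = 0.022461.
Step 5: alpha = 0.1. reject H0.

n_eff = 13, pos = 11, neg = 2, p = 0.022461, reject H0.


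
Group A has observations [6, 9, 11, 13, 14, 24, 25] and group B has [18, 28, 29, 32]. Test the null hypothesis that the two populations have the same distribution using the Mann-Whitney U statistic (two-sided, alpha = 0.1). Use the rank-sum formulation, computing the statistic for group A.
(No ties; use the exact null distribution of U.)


Step 1: Combine and sort all 11 observations; assign midranks.
sorted (value, group): (6,X), (9,X), (11,X), (13,X), (14,X), (18,Y), (24,X), (25,X), (28,Y), (29,Y), (32,Y)
ranks: 6->1, 9->2, 11->3, 13->4, 14->5, 18->6, 24->7, 25->8, 28->9, 29->10, 32->11
Step 2: Rank sum for X: R1 = 1 + 2 + 3 + 4 + 5 + 7 + 8 = 30.
Step 3: U_X = R1 - n1(n1+1)/2 = 30 - 7*8/2 = 30 - 28 = 2.
       U_Y = n1*n2 - U_X = 28 - 2 = 26.
Step 4: No ties, so the exact null distribution of U (based on enumerating the C(11,7) = 330 equally likely rank assignments) gives the two-sided p-value.
Step 5: p-value = 0.024242; compare to alpha = 0.1. reject H0.

U_X = 2, p = 0.024242, reject H0 at alpha = 0.1.


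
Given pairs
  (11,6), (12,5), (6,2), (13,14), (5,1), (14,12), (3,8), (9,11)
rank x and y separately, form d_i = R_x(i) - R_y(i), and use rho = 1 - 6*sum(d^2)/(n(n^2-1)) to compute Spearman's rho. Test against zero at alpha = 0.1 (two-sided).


Step 1: Rank x and y separately (midranks; no ties here).
rank(x): 11->5, 12->6, 6->3, 13->7, 5->2, 14->8, 3->1, 9->4
rank(y): 6->4, 5->3, 2->2, 14->8, 1->1, 12->7, 8->5, 11->6
Step 2: d_i = R_x(i) - R_y(i); compute d_i^2.
  (5-4)^2=1, (6-3)^2=9, (3-2)^2=1, (7-8)^2=1, (2-1)^2=1, (8-7)^2=1, (1-5)^2=16, (4-6)^2=4
sum(d^2) = 34.
Step 3: rho = 1 - 6*34 / (8*(8^2 - 1)) = 1 - 204/504 = 0.595238.
Step 4: Under H0, t = rho * sqrt((n-2)/(1-rho^2)) = 1.8145 ~ t(6).
Step 5: Two-sided p-value from the t-distribution with 6 df = 0.119530.
Step 6: alpha = 0.1. fail to reject H0.

rho = 0.5952, p = 0.119530, fail to reject H0 at alpha = 0.1.


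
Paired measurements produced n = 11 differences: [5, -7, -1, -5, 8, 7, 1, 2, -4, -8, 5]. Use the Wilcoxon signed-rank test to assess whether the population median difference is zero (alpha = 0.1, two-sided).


Step 1: Drop any zero differences (none here) and take |d_i|.
|d| = [5, 7, 1, 5, 8, 7, 1, 2, 4, 8, 5]
Step 2: Midrank |d_i| (ties get averaged ranks).
ranks: |5|->6, |7|->8.5, |1|->1.5, |5|->6, |8|->10.5, |7|->8.5, |1|->1.5, |2|->3, |4|->4, |8|->10.5, |5|->6
Step 3: Attach original signs; sum ranks with positive sign and with negative sign.
W+ = 6 + 10.5 + 8.5 + 1.5 + 3 + 6 = 35.5
W- = 8.5 + 1.5 + 6 + 4 + 10.5 = 30.5
(Check: W+ + W- = 66 should equal n(n+1)/2 = 66.)
Step 4: Test statistic W = min(W+, W-) = 30.5.
Step 5: Ties in |d|, so use the tie-corrected normal approximation.
        E[W] = n(n+1)/4 = 11*12/4 = 33.
        Tie groups: |d|=1 (t=2), |d|=5 (t=3), |d|=7 (t=2), |d|=8 (t=2); sum(t^3 - t) = 42.
        Var[W] = n(n+1)(2n+1)/24 - sum(t^3-t)/48 = 3036/24 - 42/48 = 125.625.
        z = (W - E[W]) / sqrt(Var[W]) = (30.5 - 33) / 11.2083 = -0.2230.
        Two-sided p = 2*Phi(z) = 0.823497.
Step 6: alpha = 0.1. fail to reject H0.

W+ = 35.5, W- = 30.5, W = min = 30.5, p = 0.823497, fail to reject H0.


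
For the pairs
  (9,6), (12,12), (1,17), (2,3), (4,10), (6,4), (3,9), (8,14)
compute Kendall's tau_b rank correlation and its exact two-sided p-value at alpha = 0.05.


Step 1: Enumerate the 28 unordered pairs (i,j) with i<j and classify each by sign(x_j-x_i) * sign(y_j-y_i).
  (1,2):dx=+3,dy=+6->C; (1,3):dx=-8,dy=+11->D; (1,4):dx=-7,dy=-3->C; (1,5):dx=-5,dy=+4->D
  (1,6):dx=-3,dy=-2->C; (1,7):dx=-6,dy=+3->D; (1,8):dx=-1,dy=+8->D; (2,3):dx=-11,dy=+5->D
  (2,4):dx=-10,dy=-9->C; (2,5):dx=-8,dy=-2->C; (2,6):dx=-6,dy=-8->C; (2,7):dx=-9,dy=-3->C
  (2,8):dx=-4,dy=+2->D; (3,4):dx=+1,dy=-14->D; (3,5):dx=+3,dy=-7->D; (3,6):dx=+5,dy=-13->D
  (3,7):dx=+2,dy=-8->D; (3,8):dx=+7,dy=-3->D; (4,5):dx=+2,dy=+7->C; (4,6):dx=+4,dy=+1->C
  (4,7):dx=+1,dy=+6->C; (4,8):dx=+6,dy=+11->C; (5,6):dx=+2,dy=-6->D; (5,7):dx=-1,dy=-1->C
  (5,8):dx=+4,dy=+4->C; (6,7):dx=-3,dy=+5->D; (6,8):dx=+2,dy=+10->C; (7,8):dx=+5,dy=+5->C
Step 2: C = 15, D = 13, total pairs = 28.
Step 3: tau = (C - D)/(n(n-1)/2) = (15 - 13)/28 = 0.071429.
Step 4: Exact two-sided p-value (enumerate n! = 40320 permutations of y under H0): p = 0.904861.
Step 5: alpha = 0.05. fail to reject H0.

tau_b = 0.0714 (C=15, D=13), p = 0.904861, fail to reject H0.


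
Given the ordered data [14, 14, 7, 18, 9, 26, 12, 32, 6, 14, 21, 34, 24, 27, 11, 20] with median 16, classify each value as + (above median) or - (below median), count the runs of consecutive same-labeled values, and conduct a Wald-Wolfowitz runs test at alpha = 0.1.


Step 1: Compute median = 16; label A = above, B = below.
Labels in order: BBBABABABBAAAABA  (n_A = 8, n_B = 8)
Step 2: Count runs R = 10.
Step 3: Under H0 (random ordering), E[R] = 2*n_A*n_B/(n_A+n_B) + 1 = 2*8*8/16 + 1 = 9.0000.
        Var[R] = 2*n_A*n_B*(2*n_A*n_B - n_A - n_B) / ((n_A+n_B)^2 * (n_A+n_B-1)) = 14336/3840 = 3.7333.
        SD[R] = 1.9322.
Step 4: Continuity-corrected z = (R - 0.5 - E[R]) / SD[R] = (10 - 0.5 - 9.0000) / 1.9322 = 0.2588.
Step 5: Two-sided p-value via normal approximation = 2*(1 - Phi(|z|)) = 0.795809.
Step 6: alpha = 0.1. fail to reject H0.

R = 10, z = 0.2588, p = 0.795809, fail to reject H0.


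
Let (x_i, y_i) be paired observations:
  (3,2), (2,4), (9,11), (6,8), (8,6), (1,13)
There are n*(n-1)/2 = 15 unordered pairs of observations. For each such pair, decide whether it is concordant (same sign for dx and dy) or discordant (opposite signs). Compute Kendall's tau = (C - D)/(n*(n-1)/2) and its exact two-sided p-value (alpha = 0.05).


Step 1: Enumerate the 15 unordered pairs (i,j) with i<j and classify each by sign(x_j-x_i) * sign(y_j-y_i).
  (1,2):dx=-1,dy=+2->D; (1,3):dx=+6,dy=+9->C; (1,4):dx=+3,dy=+6->C; (1,5):dx=+5,dy=+4->C
  (1,6):dx=-2,dy=+11->D; (2,3):dx=+7,dy=+7->C; (2,4):dx=+4,dy=+4->C; (2,5):dx=+6,dy=+2->C
  (2,6):dx=-1,dy=+9->D; (3,4):dx=-3,dy=-3->C; (3,5):dx=-1,dy=-5->C; (3,6):dx=-8,dy=+2->D
  (4,5):dx=+2,dy=-2->D; (4,6):dx=-5,dy=+5->D; (5,6):dx=-7,dy=+7->D
Step 2: C = 8, D = 7, total pairs = 15.
Step 3: tau = (C - D)/(n(n-1)/2) = (8 - 7)/15 = 0.066667.
Step 4: Exact two-sided p-value (enumerate n! = 720 permutations of y under H0): p = 1.000000.
Step 5: alpha = 0.05. fail to reject H0.

tau_b = 0.0667 (C=8, D=7), p = 1.000000, fail to reject H0.


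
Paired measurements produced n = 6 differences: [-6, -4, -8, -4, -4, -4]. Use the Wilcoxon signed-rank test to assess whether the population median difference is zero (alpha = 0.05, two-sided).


Step 1: Drop any zero differences (none here) and take |d_i|.
|d| = [6, 4, 8, 4, 4, 4]
Step 2: Midrank |d_i| (ties get averaged ranks).
ranks: |6|->5, |4|->2.5, |8|->6, |4|->2.5, |4|->2.5, |4|->2.5
Step 3: Attach original signs; sum ranks with positive sign and with negative sign.
W+ = 0 = 0
W- = 5 + 2.5 + 6 + 2.5 + 2.5 + 2.5 = 21
(Check: W+ + W- = 21 should equal n(n+1)/2 = 21.)
Step 4: Test statistic W = min(W+, W-) = 0.
Step 5: Ties in |d|, so use the tie-corrected normal approximation.
        E[W] = n(n+1)/4 = 6*7/4 = 10.5.
        Tie groups: |d|=4 (t=4); sum(t^3 - t) = 60.
        Var[W] = n(n+1)(2n+1)/24 - sum(t^3-t)/48 = 546/24 - 60/48 = 21.5.
        z = (W - E[W]) / sqrt(Var[W]) = (0 - 10.5) / 4.6368 = -2.2645.
        Two-sided p = 2*Phi(z) = 0.023544.
Step 6: alpha = 0.05. reject H0.

W+ = 0, W- = 21, W = min = 0, p = 0.023544, reject H0.


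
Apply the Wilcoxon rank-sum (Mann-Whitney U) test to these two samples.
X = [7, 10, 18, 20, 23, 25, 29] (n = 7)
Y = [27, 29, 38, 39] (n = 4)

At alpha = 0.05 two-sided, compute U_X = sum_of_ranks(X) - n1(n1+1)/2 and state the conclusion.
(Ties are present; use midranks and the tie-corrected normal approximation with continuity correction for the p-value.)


Step 1: Combine and sort all 11 observations; assign midranks.
sorted (value, group): (7,X), (10,X), (18,X), (20,X), (23,X), (25,X), (27,Y), (29,X), (29,Y), (38,Y), (39,Y)
ranks: 7->1, 10->2, 18->3, 20->4, 23->5, 25->6, 27->7, 29->8.5, 29->8.5, 38->10, 39->11
Step 2: Rank sum for X: R1 = 1 + 2 + 3 + 4 + 5 + 6 + 8.5 = 29.5.
Step 3: U_X = R1 - n1(n1+1)/2 = 29.5 - 7*8/2 = 29.5 - 28 = 1.5.
       U_Y = n1*n2 - U_X = 28 - 1.5 = 26.5.
Step 4: Ties are present, so use the tie-corrected normal approximation (with continuity correction) for the p-value.
Step 5: p-value = 0.023029; compare to alpha = 0.05. reject H0.

U_X = 1.5, p = 0.023029, reject H0 at alpha = 0.05.


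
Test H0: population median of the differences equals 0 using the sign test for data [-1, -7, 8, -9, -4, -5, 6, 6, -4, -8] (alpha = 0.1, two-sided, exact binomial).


Step 1: Discard zero differences. Original n = 10; n_eff = number of nonzero differences = 10.
Nonzero differences (with sign): -1, -7, +8, -9, -4, -5, +6, +6, -4, -8
Step 2: Count signs: positive = 3, negative = 7.
Step 3: Under H0: P(positive) = 0.5, so the number of positives S ~ Bin(10, 0.5).
Step 4: Two-sided exact p-value = sum of Bin(10,0.5) probabilities at or below the observed probability = 0.343750.
Step 5: alpha = 0.1. fail to reject H0.

n_eff = 10, pos = 3, neg = 7, p = 0.343750, fail to reject H0.


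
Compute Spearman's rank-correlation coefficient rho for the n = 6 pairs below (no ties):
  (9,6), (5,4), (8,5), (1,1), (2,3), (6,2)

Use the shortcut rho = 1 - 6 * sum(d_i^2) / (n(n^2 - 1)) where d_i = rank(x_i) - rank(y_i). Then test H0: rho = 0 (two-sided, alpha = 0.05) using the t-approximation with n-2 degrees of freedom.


Step 1: Rank x and y separately (midranks; no ties here).
rank(x): 9->6, 5->3, 8->5, 1->1, 2->2, 6->4
rank(y): 6->6, 4->4, 5->5, 1->1, 3->3, 2->2
Step 2: d_i = R_x(i) - R_y(i); compute d_i^2.
  (6-6)^2=0, (3-4)^2=1, (5-5)^2=0, (1-1)^2=0, (2-3)^2=1, (4-2)^2=4
sum(d^2) = 6.
Step 3: rho = 1 - 6*6 / (6*(6^2 - 1)) = 1 - 36/210 = 0.828571.
Step 4: Under H0, t = rho * sqrt((n-2)/(1-rho^2)) = 2.9598 ~ t(4).
Step 5: Two-sided p-value from the t-distribution with 4 df = 0.041563.
Step 6: alpha = 0.05. reject H0.

rho = 0.8286, p = 0.041563, reject H0 at alpha = 0.05.


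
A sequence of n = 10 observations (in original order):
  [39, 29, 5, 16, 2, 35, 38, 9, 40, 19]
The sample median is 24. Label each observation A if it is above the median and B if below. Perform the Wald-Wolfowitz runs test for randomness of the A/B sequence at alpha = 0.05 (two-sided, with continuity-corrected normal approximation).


Step 1: Compute median = 24; label A = above, B = below.
Labels in order: AABBBAABAB  (n_A = 5, n_B = 5)
Step 2: Count runs R = 6.
Step 3: Under H0 (random ordering), E[R] = 2*n_A*n_B/(n_A+n_B) + 1 = 2*5*5/10 + 1 = 6.0000.
        Var[R] = 2*n_A*n_B*(2*n_A*n_B - n_A - n_B) / ((n_A+n_B)^2 * (n_A+n_B-1)) = 2000/900 = 2.2222.
        SD[R] = 1.4907.
Step 4: R = E[R], so z = 0 with no continuity correction.
Step 5: Two-sided p-value via normal approximation = 2*(1 - Phi(|z|)) = 1.000000.
Step 6: alpha = 0.05. fail to reject H0.

R = 6, z = 0.0000, p = 1.000000, fail to reject H0.


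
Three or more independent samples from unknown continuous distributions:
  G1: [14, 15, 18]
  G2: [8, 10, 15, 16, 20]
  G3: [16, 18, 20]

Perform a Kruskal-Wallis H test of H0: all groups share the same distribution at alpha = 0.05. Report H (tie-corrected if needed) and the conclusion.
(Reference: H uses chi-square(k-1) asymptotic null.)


Step 1: Combine all N = 11 observations and assign midranks.
sorted (value, group, rank): (8,G2,1), (10,G2,2), (14,G1,3), (15,G1,4.5), (15,G2,4.5), (16,G2,6.5), (16,G3,6.5), (18,G1,8.5), (18,G3,8.5), (20,G2,10.5), (20,G3,10.5)
Step 2: Sum ranks within each group.
R_1 = 16 (n_1 = 3)
R_2 = 24.5 (n_2 = 5)
R_3 = 25.5 (n_3 = 3)
Step 3: H = 12/(N(N+1)) * sum(R_i^2/n_i) - 3(N+1)
     = 12/(11*12) * (16^2/3 + 24.5^2/5 + 25.5^2/3) - 3*12
     = 0.090909 * 422.133 - 36
     = 2.375758.
Step 4: Ties present; correction factor C = 1 - 24/(11^3 - 11) = 0.981818. Corrected H = 2.375758 / 0.981818 = 2.419753.
Step 5: Under H0, H ~ chi^2(2); p-value = 0.298234.
Step 6: alpha = 0.05. fail to reject H0.

H = 2.4198, df = 2, p = 0.298234, fail to reject H0.


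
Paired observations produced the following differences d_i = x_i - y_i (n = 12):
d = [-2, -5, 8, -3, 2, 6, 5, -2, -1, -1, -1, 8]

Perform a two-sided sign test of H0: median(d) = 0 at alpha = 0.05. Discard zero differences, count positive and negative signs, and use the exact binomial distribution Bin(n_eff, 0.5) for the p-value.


Step 1: Discard zero differences. Original n = 12; n_eff = number of nonzero differences = 12.
Nonzero differences (with sign): -2, -5, +8, -3, +2, +6, +5, -2, -1, -1, -1, +8
Step 2: Count signs: positive = 5, negative = 7.
Step 3: Under H0: P(positive) = 0.5, so the number of positives S ~ Bin(12, 0.5).
Step 4: Two-sided exact p-value = sum of Bin(12,0.5) probabilities at or below the observed probability = 0.774414.
Step 5: alpha = 0.05. fail to reject H0.

n_eff = 12, pos = 5, neg = 7, p = 0.774414, fail to reject H0.


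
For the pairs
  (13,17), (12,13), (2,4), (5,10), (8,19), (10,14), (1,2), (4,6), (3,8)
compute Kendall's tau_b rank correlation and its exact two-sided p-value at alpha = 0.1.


Step 1: Enumerate the 36 unordered pairs (i,j) with i<j and classify each by sign(x_j-x_i) * sign(y_j-y_i).
  (1,2):dx=-1,dy=-4->C; (1,3):dx=-11,dy=-13->C; (1,4):dx=-8,dy=-7->C; (1,5):dx=-5,dy=+2->D
  (1,6):dx=-3,dy=-3->C; (1,7):dx=-12,dy=-15->C; (1,8):dx=-9,dy=-11->C; (1,9):dx=-10,dy=-9->C
  (2,3):dx=-10,dy=-9->C; (2,4):dx=-7,dy=-3->C; (2,5):dx=-4,dy=+6->D; (2,6):dx=-2,dy=+1->D
  (2,7):dx=-11,dy=-11->C; (2,8):dx=-8,dy=-7->C; (2,9):dx=-9,dy=-5->C; (3,4):dx=+3,dy=+6->C
  (3,5):dx=+6,dy=+15->C; (3,6):dx=+8,dy=+10->C; (3,7):dx=-1,dy=-2->C; (3,8):dx=+2,dy=+2->C
  (3,9):dx=+1,dy=+4->C; (4,5):dx=+3,dy=+9->C; (4,6):dx=+5,dy=+4->C; (4,7):dx=-4,dy=-8->C
  (4,8):dx=-1,dy=-4->C; (4,9):dx=-2,dy=-2->C; (5,6):dx=+2,dy=-5->D; (5,7):dx=-7,dy=-17->C
  (5,8):dx=-4,dy=-13->C; (5,9):dx=-5,dy=-11->C; (6,7):dx=-9,dy=-12->C; (6,8):dx=-6,dy=-8->C
  (6,9):dx=-7,dy=-6->C; (7,8):dx=+3,dy=+4->C; (7,9):dx=+2,dy=+6->C; (8,9):dx=-1,dy=+2->D
Step 2: C = 31, D = 5, total pairs = 36.
Step 3: tau = (C - D)/(n(n-1)/2) = (31 - 5)/36 = 0.722222.
Step 4: Exact two-sided p-value (enumerate n! = 362880 permutations of y under H0): p = 0.005886.
Step 5: alpha = 0.1. reject H0.

tau_b = 0.7222 (C=31, D=5), p = 0.005886, reject H0.


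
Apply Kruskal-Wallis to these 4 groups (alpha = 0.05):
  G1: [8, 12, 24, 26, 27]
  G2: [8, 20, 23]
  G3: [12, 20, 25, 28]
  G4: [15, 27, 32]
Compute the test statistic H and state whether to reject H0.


Step 1: Combine all N = 15 observations and assign midranks.
sorted (value, group, rank): (8,G1,1.5), (8,G2,1.5), (12,G1,3.5), (12,G3,3.5), (15,G4,5), (20,G2,6.5), (20,G3,6.5), (23,G2,8), (24,G1,9), (25,G3,10), (26,G1,11), (27,G1,12.5), (27,G4,12.5), (28,G3,14), (32,G4,15)
Step 2: Sum ranks within each group.
R_1 = 37.5 (n_1 = 5)
R_2 = 16 (n_2 = 3)
R_3 = 34 (n_3 = 4)
R_4 = 32.5 (n_4 = 3)
Step 3: H = 12/(N(N+1)) * sum(R_i^2/n_i) - 3(N+1)
     = 12/(15*16) * (37.5^2/5 + 16^2/3 + 34^2/4 + 32.5^2/3) - 3*16
     = 0.050000 * 1007.67 - 48
     = 2.383333.
Step 4: Ties present; correction factor C = 1 - 24/(15^3 - 15) = 0.992857. Corrected H = 2.383333 / 0.992857 = 2.400480.
Step 5: Under H0, H ~ chi^2(3); p-value = 0.493545.
Step 6: alpha = 0.05. fail to reject H0.

H = 2.4005, df = 3, p = 0.493545, fail to reject H0.


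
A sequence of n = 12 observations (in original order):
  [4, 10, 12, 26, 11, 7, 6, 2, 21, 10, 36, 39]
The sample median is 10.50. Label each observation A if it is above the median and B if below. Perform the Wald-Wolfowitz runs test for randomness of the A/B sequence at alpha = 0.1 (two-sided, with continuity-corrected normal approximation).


Step 1: Compute median = 10.50; label A = above, B = below.
Labels in order: BBAAABBBABAA  (n_A = 6, n_B = 6)
Step 2: Count runs R = 6.
Step 3: Under H0 (random ordering), E[R] = 2*n_A*n_B/(n_A+n_B) + 1 = 2*6*6/12 + 1 = 7.0000.
        Var[R] = 2*n_A*n_B*(2*n_A*n_B - n_A - n_B) / ((n_A+n_B)^2 * (n_A+n_B-1)) = 4320/1584 = 2.7273.
        SD[R] = 1.6514.
Step 4: Continuity-corrected z = (R + 0.5 - E[R]) / SD[R] = (6 + 0.5 - 7.0000) / 1.6514 = -0.3028.
Step 5: Two-sided p-value via normal approximation = 2*(1 - Phi(|z|)) = 0.762069.
Step 6: alpha = 0.1. fail to reject H0.

R = 6, z = -0.3028, p = 0.762069, fail to reject H0.


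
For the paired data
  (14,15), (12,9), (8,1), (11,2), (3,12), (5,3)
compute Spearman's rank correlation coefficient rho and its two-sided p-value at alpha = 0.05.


Step 1: Rank x and y separately (midranks; no ties here).
rank(x): 14->6, 12->5, 8->3, 11->4, 3->1, 5->2
rank(y): 15->6, 9->4, 1->1, 2->2, 12->5, 3->3
Step 2: d_i = R_x(i) - R_y(i); compute d_i^2.
  (6-6)^2=0, (5-4)^2=1, (3-1)^2=4, (4-2)^2=4, (1-5)^2=16, (2-3)^2=1
sum(d^2) = 26.
Step 3: rho = 1 - 6*26 / (6*(6^2 - 1)) = 1 - 156/210 = 0.257143.
Step 4: Under H0, t = rho * sqrt((n-2)/(1-rho^2)) = 0.5322 ~ t(4).
Step 5: Two-sided p-value from the t-distribution with 4 df = 0.622787.
Step 6: alpha = 0.05. fail to reject H0.

rho = 0.2571, p = 0.622787, fail to reject H0 at alpha = 0.05.


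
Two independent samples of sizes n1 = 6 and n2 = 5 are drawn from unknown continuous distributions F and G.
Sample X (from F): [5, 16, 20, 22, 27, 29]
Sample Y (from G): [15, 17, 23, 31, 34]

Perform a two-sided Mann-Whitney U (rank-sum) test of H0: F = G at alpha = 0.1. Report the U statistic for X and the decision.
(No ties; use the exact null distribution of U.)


Step 1: Combine and sort all 11 observations; assign midranks.
sorted (value, group): (5,X), (15,Y), (16,X), (17,Y), (20,X), (22,X), (23,Y), (27,X), (29,X), (31,Y), (34,Y)
ranks: 5->1, 15->2, 16->3, 17->4, 20->5, 22->6, 23->7, 27->8, 29->9, 31->10, 34->11
Step 2: Rank sum for X: R1 = 1 + 3 + 5 + 6 + 8 + 9 = 32.
Step 3: U_X = R1 - n1(n1+1)/2 = 32 - 6*7/2 = 32 - 21 = 11.
       U_Y = n1*n2 - U_X = 30 - 11 = 19.
Step 4: No ties, so the exact null distribution of U (based on enumerating the C(11,6) = 462 equally likely rank assignments) gives the two-sided p-value.
Step 5: p-value = 0.536797; compare to alpha = 0.1. fail to reject H0.

U_X = 11, p = 0.536797, fail to reject H0 at alpha = 0.1.


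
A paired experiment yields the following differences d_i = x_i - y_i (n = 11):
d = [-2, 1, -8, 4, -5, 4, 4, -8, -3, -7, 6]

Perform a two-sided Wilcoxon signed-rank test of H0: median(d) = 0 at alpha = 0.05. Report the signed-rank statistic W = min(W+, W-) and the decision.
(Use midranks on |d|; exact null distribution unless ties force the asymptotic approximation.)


Step 1: Drop any zero differences (none here) and take |d_i|.
|d| = [2, 1, 8, 4, 5, 4, 4, 8, 3, 7, 6]
Step 2: Midrank |d_i| (ties get averaged ranks).
ranks: |2|->2, |1|->1, |8|->10.5, |4|->5, |5|->7, |4|->5, |4|->5, |8|->10.5, |3|->3, |7|->9, |6|->8
Step 3: Attach original signs; sum ranks with positive sign and with negative sign.
W+ = 1 + 5 + 5 + 5 + 8 = 24
W- = 2 + 10.5 + 7 + 10.5 + 3 + 9 = 42
(Check: W+ + W- = 66 should equal n(n+1)/2 = 66.)
Step 4: Test statistic W = min(W+, W-) = 24.
Step 5: Ties in |d|, so use the tie-corrected normal approximation.
        E[W] = n(n+1)/4 = 11*12/4 = 33.
        Tie groups: |d|=4 (t=3), |d|=8 (t=2); sum(t^3 - t) = 30.
        Var[W] = n(n+1)(2n+1)/24 - sum(t^3-t)/48 = 3036/24 - 30/48 = 125.875.
        z = (W - E[W]) / sqrt(Var[W]) = (24 - 33) / 11.2194 = -0.8022.
        Two-sided p = 2*Phi(z) = 0.422448.
Step 6: alpha = 0.05. fail to reject H0.

W+ = 24, W- = 42, W = min = 24, p = 0.422448, fail to reject H0.


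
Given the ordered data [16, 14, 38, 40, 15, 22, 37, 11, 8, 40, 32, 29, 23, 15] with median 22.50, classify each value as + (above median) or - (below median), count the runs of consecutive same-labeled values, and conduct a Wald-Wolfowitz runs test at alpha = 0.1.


Step 1: Compute median = 22.50; label A = above, B = below.
Labels in order: BBAABBABBAAAAB  (n_A = 7, n_B = 7)
Step 2: Count runs R = 7.
Step 3: Under H0 (random ordering), E[R] = 2*n_A*n_B/(n_A+n_B) + 1 = 2*7*7/14 + 1 = 8.0000.
        Var[R] = 2*n_A*n_B*(2*n_A*n_B - n_A - n_B) / ((n_A+n_B)^2 * (n_A+n_B-1)) = 8232/2548 = 3.2308.
        SD[R] = 1.7974.
Step 4: Continuity-corrected z = (R + 0.5 - E[R]) / SD[R] = (7 + 0.5 - 8.0000) / 1.7974 = -0.2782.
Step 5: Two-sided p-value via normal approximation = 2*(1 - Phi(|z|)) = 0.780879.
Step 6: alpha = 0.1. fail to reject H0.

R = 7, z = -0.2782, p = 0.780879, fail to reject H0.


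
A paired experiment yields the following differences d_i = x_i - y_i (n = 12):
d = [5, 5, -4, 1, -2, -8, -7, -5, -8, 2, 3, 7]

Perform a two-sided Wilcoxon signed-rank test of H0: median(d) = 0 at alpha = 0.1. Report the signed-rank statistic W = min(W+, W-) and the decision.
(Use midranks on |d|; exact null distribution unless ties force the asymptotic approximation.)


Step 1: Drop any zero differences (none here) and take |d_i|.
|d| = [5, 5, 4, 1, 2, 8, 7, 5, 8, 2, 3, 7]
Step 2: Midrank |d_i| (ties get averaged ranks).
ranks: |5|->7, |5|->7, |4|->5, |1|->1, |2|->2.5, |8|->11.5, |7|->9.5, |5|->7, |8|->11.5, |2|->2.5, |3|->4, |7|->9.5
Step 3: Attach original signs; sum ranks with positive sign and with negative sign.
W+ = 7 + 7 + 1 + 2.5 + 4 + 9.5 = 31
W- = 5 + 2.5 + 11.5 + 9.5 + 7 + 11.5 = 47
(Check: W+ + W- = 78 should equal n(n+1)/2 = 78.)
Step 4: Test statistic W = min(W+, W-) = 31.
Step 5: Ties in |d|, so use the tie-corrected normal approximation.
        E[W] = n(n+1)/4 = 12*13/4 = 39.
        Tie groups: |d|=2 (t=2), |d|=5 (t=3), |d|=7 (t=2), |d|=8 (t=2); sum(t^3 - t) = 42.
        Var[W] = n(n+1)(2n+1)/24 - sum(t^3-t)/48 = 3900/24 - 42/48 = 161.625.
        z = (W - E[W]) / sqrt(Var[W]) = (31 - 39) / 12.7132 = -0.6293.
        Two-sided p = 2*Phi(z) = 0.529174.
Step 6: alpha = 0.1. fail to reject H0.

W+ = 31, W- = 47, W = min = 31, p = 0.529174, fail to reject H0.


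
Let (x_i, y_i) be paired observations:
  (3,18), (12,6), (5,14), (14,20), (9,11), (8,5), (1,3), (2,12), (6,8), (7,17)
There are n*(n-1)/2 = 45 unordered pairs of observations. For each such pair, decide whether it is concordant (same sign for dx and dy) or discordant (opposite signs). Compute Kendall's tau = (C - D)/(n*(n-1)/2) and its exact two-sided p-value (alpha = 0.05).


Step 1: Enumerate the 45 unordered pairs (i,j) with i<j and classify each by sign(x_j-x_i) * sign(y_j-y_i).
  (1,2):dx=+9,dy=-12->D; (1,3):dx=+2,dy=-4->D; (1,4):dx=+11,dy=+2->C; (1,5):dx=+6,dy=-7->D
  (1,6):dx=+5,dy=-13->D; (1,7):dx=-2,dy=-15->C; (1,8):dx=-1,dy=-6->C; (1,9):dx=+3,dy=-10->D
  (1,10):dx=+4,dy=-1->D; (2,3):dx=-7,dy=+8->D; (2,4):dx=+2,dy=+14->C; (2,5):dx=-3,dy=+5->D
  (2,6):dx=-4,dy=-1->C; (2,7):dx=-11,dy=-3->C; (2,8):dx=-10,dy=+6->D; (2,9):dx=-6,dy=+2->D
  (2,10):dx=-5,dy=+11->D; (3,4):dx=+9,dy=+6->C; (3,5):dx=+4,dy=-3->D; (3,6):dx=+3,dy=-9->D
  (3,7):dx=-4,dy=-11->C; (3,8):dx=-3,dy=-2->C; (3,9):dx=+1,dy=-6->D; (3,10):dx=+2,dy=+3->C
  (4,5):dx=-5,dy=-9->C; (4,6):dx=-6,dy=-15->C; (4,7):dx=-13,dy=-17->C; (4,8):dx=-12,dy=-8->C
  (4,9):dx=-8,dy=-12->C; (4,10):dx=-7,dy=-3->C; (5,6):dx=-1,dy=-6->C; (5,7):dx=-8,dy=-8->C
  (5,8):dx=-7,dy=+1->D; (5,9):dx=-3,dy=-3->C; (5,10):dx=-2,dy=+6->D; (6,7):dx=-7,dy=-2->C
  (6,8):dx=-6,dy=+7->D; (6,9):dx=-2,dy=+3->D; (6,10):dx=-1,dy=+12->D; (7,8):dx=+1,dy=+9->C
  (7,9):dx=+5,dy=+5->C; (7,10):dx=+6,dy=+14->C; (8,9):dx=+4,dy=-4->D; (8,10):dx=+5,dy=+5->C
  (9,10):dx=+1,dy=+9->C
Step 2: C = 25, D = 20, total pairs = 45.
Step 3: tau = (C - D)/(n(n-1)/2) = (25 - 20)/45 = 0.111111.
Step 4: Exact two-sided p-value (enumerate n! = 3628800 permutations of y under H0): p = 0.727490.
Step 5: alpha = 0.05. fail to reject H0.

tau_b = 0.1111 (C=25, D=20), p = 0.727490, fail to reject H0.


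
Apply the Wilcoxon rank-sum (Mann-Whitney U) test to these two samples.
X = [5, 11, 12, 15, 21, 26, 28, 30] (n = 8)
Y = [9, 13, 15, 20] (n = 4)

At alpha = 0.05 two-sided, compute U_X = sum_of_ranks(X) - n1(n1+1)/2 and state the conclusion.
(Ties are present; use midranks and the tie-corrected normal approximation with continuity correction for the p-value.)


Step 1: Combine and sort all 12 observations; assign midranks.
sorted (value, group): (5,X), (9,Y), (11,X), (12,X), (13,Y), (15,X), (15,Y), (20,Y), (21,X), (26,X), (28,X), (30,X)
ranks: 5->1, 9->2, 11->3, 12->4, 13->5, 15->6.5, 15->6.5, 20->8, 21->9, 26->10, 28->11, 30->12
Step 2: Rank sum for X: R1 = 1 + 3 + 4 + 6.5 + 9 + 10 + 11 + 12 = 56.5.
Step 3: U_X = R1 - n1(n1+1)/2 = 56.5 - 8*9/2 = 56.5 - 36 = 20.5.
       U_Y = n1*n2 - U_X = 32 - 20.5 = 11.5.
Step 4: Ties are present, so use the tie-corrected normal approximation (with continuity correction) for the p-value.
Step 5: p-value = 0.496152; compare to alpha = 0.05. fail to reject H0.

U_X = 20.5, p = 0.496152, fail to reject H0 at alpha = 0.05.


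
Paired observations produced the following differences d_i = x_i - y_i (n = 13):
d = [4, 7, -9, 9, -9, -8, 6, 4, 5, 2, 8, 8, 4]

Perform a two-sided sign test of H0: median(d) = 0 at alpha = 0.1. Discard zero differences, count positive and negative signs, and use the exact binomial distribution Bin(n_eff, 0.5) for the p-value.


Step 1: Discard zero differences. Original n = 13; n_eff = number of nonzero differences = 13.
Nonzero differences (with sign): +4, +7, -9, +9, -9, -8, +6, +4, +5, +2, +8, +8, +4
Step 2: Count signs: positive = 10, negative = 3.
Step 3: Under H0: P(positive) = 0.5, so the number of positives S ~ Bin(13, 0.5).
Step 4: Two-sided exact p-value = sum of Bin(13,0.5) probabilities at or below the observed probability = 0.092285.
Step 5: alpha = 0.1. reject H0.

n_eff = 13, pos = 10, neg = 3, p = 0.092285, reject H0.


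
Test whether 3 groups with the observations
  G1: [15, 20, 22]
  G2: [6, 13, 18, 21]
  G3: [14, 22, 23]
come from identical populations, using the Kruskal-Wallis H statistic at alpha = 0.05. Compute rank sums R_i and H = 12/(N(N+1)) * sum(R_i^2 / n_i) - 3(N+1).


Step 1: Combine all N = 10 observations and assign midranks.
sorted (value, group, rank): (6,G2,1), (13,G2,2), (14,G3,3), (15,G1,4), (18,G2,5), (20,G1,6), (21,G2,7), (22,G1,8.5), (22,G3,8.5), (23,G3,10)
Step 2: Sum ranks within each group.
R_1 = 18.5 (n_1 = 3)
R_2 = 15 (n_2 = 4)
R_3 = 21.5 (n_3 = 3)
Step 3: H = 12/(N(N+1)) * sum(R_i^2/n_i) - 3(N+1)
     = 12/(10*11) * (18.5^2/3 + 15^2/4 + 21.5^2/3) - 3*11
     = 0.109091 * 324.417 - 33
     = 2.390909.
Step 4: Ties present; correction factor C = 1 - 6/(10^3 - 10) = 0.993939. Corrected H = 2.390909 / 0.993939 = 2.405488.
Step 5: Under H0, H ~ chi^2(2); p-value = 0.300369.
Step 6: alpha = 0.05. fail to reject H0.

H = 2.4055, df = 2, p = 0.300369, fail to reject H0.


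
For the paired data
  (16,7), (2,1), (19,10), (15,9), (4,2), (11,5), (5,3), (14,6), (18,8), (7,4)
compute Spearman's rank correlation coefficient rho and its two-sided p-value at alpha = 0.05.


Step 1: Rank x and y separately (midranks; no ties here).
rank(x): 16->8, 2->1, 19->10, 15->7, 4->2, 11->5, 5->3, 14->6, 18->9, 7->4
rank(y): 7->7, 1->1, 10->10, 9->9, 2->2, 5->5, 3->3, 6->6, 8->8, 4->4
Step 2: d_i = R_x(i) - R_y(i); compute d_i^2.
  (8-7)^2=1, (1-1)^2=0, (10-10)^2=0, (7-9)^2=4, (2-2)^2=0, (5-5)^2=0, (3-3)^2=0, (6-6)^2=0, (9-8)^2=1, (4-4)^2=0
sum(d^2) = 6.
Step 3: rho = 1 - 6*6 / (10*(10^2 - 1)) = 1 - 36/990 = 0.963636.
Step 4: Under H0, t = rho * sqrt((n-2)/(1-rho^2)) = 10.1999 ~ t(8).
Step 5: Two-sided p-value from the t-distribution with 8 df = 0.000007.
Step 6: alpha = 0.05. reject H0.

rho = 0.9636, p = 0.000007, reject H0 at alpha = 0.05.


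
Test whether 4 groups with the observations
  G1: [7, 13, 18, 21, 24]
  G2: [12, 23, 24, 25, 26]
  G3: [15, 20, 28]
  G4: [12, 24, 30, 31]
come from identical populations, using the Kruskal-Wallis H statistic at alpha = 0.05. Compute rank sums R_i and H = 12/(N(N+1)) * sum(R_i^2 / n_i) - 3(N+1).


Step 1: Combine all N = 17 observations and assign midranks.
sorted (value, group, rank): (7,G1,1), (12,G2,2.5), (12,G4,2.5), (13,G1,4), (15,G3,5), (18,G1,6), (20,G3,7), (21,G1,8), (23,G2,9), (24,G1,11), (24,G2,11), (24,G4,11), (25,G2,13), (26,G2,14), (28,G3,15), (30,G4,16), (31,G4,17)
Step 2: Sum ranks within each group.
R_1 = 30 (n_1 = 5)
R_2 = 49.5 (n_2 = 5)
R_3 = 27 (n_3 = 3)
R_4 = 46.5 (n_4 = 4)
Step 3: H = 12/(N(N+1)) * sum(R_i^2/n_i) - 3(N+1)
     = 12/(17*18) * (30^2/5 + 49.5^2/5 + 27^2/3 + 46.5^2/4) - 3*18
     = 0.039216 * 1453.61 - 54
     = 3.004412.
Step 4: Ties present; correction factor C = 1 - 30/(17^3 - 17) = 0.993873. Corrected H = 3.004412 / 0.993873 = 3.022935.
Step 5: Under H0, H ~ chi^2(3); p-value = 0.388103.
Step 6: alpha = 0.05. fail to reject H0.

H = 3.0229, df = 3, p = 0.388103, fail to reject H0.


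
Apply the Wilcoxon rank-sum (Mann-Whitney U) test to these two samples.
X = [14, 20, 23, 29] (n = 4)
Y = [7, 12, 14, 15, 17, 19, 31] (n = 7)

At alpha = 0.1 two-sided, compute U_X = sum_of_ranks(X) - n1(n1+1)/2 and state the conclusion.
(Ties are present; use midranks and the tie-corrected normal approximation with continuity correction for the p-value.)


Step 1: Combine and sort all 11 observations; assign midranks.
sorted (value, group): (7,Y), (12,Y), (14,X), (14,Y), (15,Y), (17,Y), (19,Y), (20,X), (23,X), (29,X), (31,Y)
ranks: 7->1, 12->2, 14->3.5, 14->3.5, 15->5, 17->6, 19->7, 20->8, 23->9, 29->10, 31->11
Step 2: Rank sum for X: R1 = 3.5 + 8 + 9 + 10 = 30.5.
Step 3: U_X = R1 - n1(n1+1)/2 = 30.5 - 4*5/2 = 30.5 - 10 = 20.5.
       U_Y = n1*n2 - U_X = 28 - 20.5 = 7.5.
Step 4: Ties are present, so use the tie-corrected normal approximation (with continuity correction) for the p-value.
Step 5: p-value = 0.255756; compare to alpha = 0.1. fail to reject H0.

U_X = 20.5, p = 0.255756, fail to reject H0 at alpha = 0.1.


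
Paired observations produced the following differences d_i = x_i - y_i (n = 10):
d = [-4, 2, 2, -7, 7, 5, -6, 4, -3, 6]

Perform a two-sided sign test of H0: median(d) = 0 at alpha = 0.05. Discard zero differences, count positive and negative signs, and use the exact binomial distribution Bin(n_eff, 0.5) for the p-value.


Step 1: Discard zero differences. Original n = 10; n_eff = number of nonzero differences = 10.
Nonzero differences (with sign): -4, +2, +2, -7, +7, +5, -6, +4, -3, +6
Step 2: Count signs: positive = 6, negative = 4.
Step 3: Under H0: P(positive) = 0.5, so the number of positives S ~ Bin(10, 0.5).
Step 4: Two-sided exact p-value = sum of Bin(10,0.5) probabilities at or below the observed probability = 0.753906.
Step 5: alpha = 0.05. fail to reject H0.

n_eff = 10, pos = 6, neg = 4, p = 0.753906, fail to reject H0.


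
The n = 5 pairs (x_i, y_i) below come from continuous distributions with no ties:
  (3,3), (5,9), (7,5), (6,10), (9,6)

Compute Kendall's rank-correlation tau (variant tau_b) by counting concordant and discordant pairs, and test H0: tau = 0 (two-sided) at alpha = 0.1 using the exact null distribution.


Step 1: Enumerate the 10 unordered pairs (i,j) with i<j and classify each by sign(x_j-x_i) * sign(y_j-y_i).
  (1,2):dx=+2,dy=+6->C; (1,3):dx=+4,dy=+2->C; (1,4):dx=+3,dy=+7->C; (1,5):dx=+6,dy=+3->C
  (2,3):dx=+2,dy=-4->D; (2,4):dx=+1,dy=+1->C; (2,5):dx=+4,dy=-3->D; (3,4):dx=-1,dy=+5->D
  (3,5):dx=+2,dy=+1->C; (4,5):dx=+3,dy=-4->D
Step 2: C = 6, D = 4, total pairs = 10.
Step 3: tau = (C - D)/(n(n-1)/2) = (6 - 4)/10 = 0.200000.
Step 4: Exact two-sided p-value (enumerate n! = 120 permutations of y under H0): p = 0.816667.
Step 5: alpha = 0.1. fail to reject H0.

tau_b = 0.2000 (C=6, D=4), p = 0.816667, fail to reject H0.


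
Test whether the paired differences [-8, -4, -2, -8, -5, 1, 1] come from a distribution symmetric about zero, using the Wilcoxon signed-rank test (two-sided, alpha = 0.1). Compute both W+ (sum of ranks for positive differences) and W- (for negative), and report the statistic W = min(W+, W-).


Step 1: Drop any zero differences (none here) and take |d_i|.
|d| = [8, 4, 2, 8, 5, 1, 1]
Step 2: Midrank |d_i| (ties get averaged ranks).
ranks: |8|->6.5, |4|->4, |2|->3, |8|->6.5, |5|->5, |1|->1.5, |1|->1.5
Step 3: Attach original signs; sum ranks with positive sign and with negative sign.
W+ = 1.5 + 1.5 = 3
W- = 6.5 + 4 + 3 + 6.5 + 5 = 25
(Check: W+ + W- = 28 should equal n(n+1)/2 = 28.)
Step 4: Test statistic W = min(W+, W-) = 3.
Step 5: Ties in |d|, so use the tie-corrected normal approximation.
        E[W] = n(n+1)/4 = 7*8/4 = 14.
        Tie groups: |d|=1 (t=2), |d|=8 (t=2); sum(t^3 - t) = 12.
        Var[W] = n(n+1)(2n+1)/24 - sum(t^3-t)/48 = 840/24 - 12/48 = 34.75.
        z = (W - E[W]) / sqrt(Var[W]) = (3 - 14) / 5.8949 = -1.8660.
        Two-sided p = 2*Phi(z) = 0.062039.
Step 6: alpha = 0.1. reject H0.

W+ = 3, W- = 25, W = min = 3, p = 0.062039, reject H0.


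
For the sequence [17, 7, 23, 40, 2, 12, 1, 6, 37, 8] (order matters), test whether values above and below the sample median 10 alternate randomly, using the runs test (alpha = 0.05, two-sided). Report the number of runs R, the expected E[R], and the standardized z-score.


Step 1: Compute median = 10; label A = above, B = below.
Labels in order: ABAABABBAB  (n_A = 5, n_B = 5)
Step 2: Count runs R = 8.
Step 3: Under H0 (random ordering), E[R] = 2*n_A*n_B/(n_A+n_B) + 1 = 2*5*5/10 + 1 = 6.0000.
        Var[R] = 2*n_A*n_B*(2*n_A*n_B - n_A - n_B) / ((n_A+n_B)^2 * (n_A+n_B-1)) = 2000/900 = 2.2222.
        SD[R] = 1.4907.
Step 4: Continuity-corrected z = (R - 0.5 - E[R]) / SD[R] = (8 - 0.5 - 6.0000) / 1.4907 = 1.0062.
Step 5: Two-sided p-value via normal approximation = 2*(1 - Phi(|z|)) = 0.314305.
Step 6: alpha = 0.05. fail to reject H0.

R = 8, z = 1.0062, p = 0.314305, fail to reject H0.


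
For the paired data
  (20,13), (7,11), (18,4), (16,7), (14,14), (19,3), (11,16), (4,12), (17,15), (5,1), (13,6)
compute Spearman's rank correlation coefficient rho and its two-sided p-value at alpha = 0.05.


Step 1: Rank x and y separately (midranks; no ties here).
rank(x): 20->11, 7->3, 18->9, 16->7, 14->6, 19->10, 11->4, 4->1, 17->8, 5->2, 13->5
rank(y): 13->8, 11->6, 4->3, 7->5, 14->9, 3->2, 16->11, 12->7, 15->10, 1->1, 6->4
Step 2: d_i = R_x(i) - R_y(i); compute d_i^2.
  (11-8)^2=9, (3-6)^2=9, (9-3)^2=36, (7-5)^2=4, (6-9)^2=9, (10-2)^2=64, (4-11)^2=49, (1-7)^2=36, (8-10)^2=4, (2-1)^2=1, (5-4)^2=1
sum(d^2) = 222.
Step 3: rho = 1 - 6*222 / (11*(11^2 - 1)) = 1 - 1332/1320 = -0.009091.
Step 4: Under H0, t = rho * sqrt((n-2)/(1-rho^2)) = -0.0273 ~ t(9).
Step 5: Two-sided p-value from the t-distribution with 9 df = 0.978837.
Step 6: alpha = 0.05. fail to reject H0.

rho = -0.0091, p = 0.978837, fail to reject H0 at alpha = 0.05.


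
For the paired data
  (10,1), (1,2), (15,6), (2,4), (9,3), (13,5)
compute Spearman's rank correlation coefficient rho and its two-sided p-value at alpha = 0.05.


Step 1: Rank x and y separately (midranks; no ties here).
rank(x): 10->4, 1->1, 15->6, 2->2, 9->3, 13->5
rank(y): 1->1, 2->2, 6->6, 4->4, 3->3, 5->5
Step 2: d_i = R_x(i) - R_y(i); compute d_i^2.
  (4-1)^2=9, (1-2)^2=1, (6-6)^2=0, (2-4)^2=4, (3-3)^2=0, (5-5)^2=0
sum(d^2) = 14.
Step 3: rho = 1 - 6*14 / (6*(6^2 - 1)) = 1 - 84/210 = 0.600000.
Step 4: Under H0, t = rho * sqrt((n-2)/(1-rho^2)) = 1.5000 ~ t(4).
Step 5: Two-sided p-value from the t-distribution with 4 df = 0.208000.
Step 6: alpha = 0.05. fail to reject H0.

rho = 0.6000, p = 0.208000, fail to reject H0 at alpha = 0.05.


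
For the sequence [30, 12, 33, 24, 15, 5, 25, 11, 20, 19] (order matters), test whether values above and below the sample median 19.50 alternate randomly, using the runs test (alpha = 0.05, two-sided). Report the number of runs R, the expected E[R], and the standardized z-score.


Step 1: Compute median = 19.50; label A = above, B = below.
Labels in order: ABAABBABAB  (n_A = 5, n_B = 5)
Step 2: Count runs R = 8.
Step 3: Under H0 (random ordering), E[R] = 2*n_A*n_B/(n_A+n_B) + 1 = 2*5*5/10 + 1 = 6.0000.
        Var[R] = 2*n_A*n_B*(2*n_A*n_B - n_A - n_B) / ((n_A+n_B)^2 * (n_A+n_B-1)) = 2000/900 = 2.2222.
        SD[R] = 1.4907.
Step 4: Continuity-corrected z = (R - 0.5 - E[R]) / SD[R] = (8 - 0.5 - 6.0000) / 1.4907 = 1.0062.
Step 5: Two-sided p-value via normal approximation = 2*(1 - Phi(|z|)) = 0.314305.
Step 6: alpha = 0.05. fail to reject H0.

R = 8, z = 1.0062, p = 0.314305, fail to reject H0.


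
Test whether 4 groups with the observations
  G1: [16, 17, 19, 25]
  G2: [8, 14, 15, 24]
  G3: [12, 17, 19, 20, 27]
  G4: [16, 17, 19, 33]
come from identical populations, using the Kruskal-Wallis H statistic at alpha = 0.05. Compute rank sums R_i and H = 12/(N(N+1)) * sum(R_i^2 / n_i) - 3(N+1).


Step 1: Combine all N = 17 observations and assign midranks.
sorted (value, group, rank): (8,G2,1), (12,G3,2), (14,G2,3), (15,G2,4), (16,G1,5.5), (16,G4,5.5), (17,G1,8), (17,G3,8), (17,G4,8), (19,G1,11), (19,G3,11), (19,G4,11), (20,G3,13), (24,G2,14), (25,G1,15), (27,G3,16), (33,G4,17)
Step 2: Sum ranks within each group.
R_1 = 39.5 (n_1 = 4)
R_2 = 22 (n_2 = 4)
R_3 = 50 (n_3 = 5)
R_4 = 41.5 (n_4 = 4)
Step 3: H = 12/(N(N+1)) * sum(R_i^2/n_i) - 3(N+1)
     = 12/(17*18) * (39.5^2/4 + 22^2/4 + 50^2/5 + 41.5^2/4) - 3*18
     = 0.039216 * 1441.62 - 54
     = 2.534314.
Step 4: Ties present; correction factor C = 1 - 54/(17^3 - 17) = 0.988971. Corrected H = 2.534314 / 0.988971 = 2.562577.
Step 5: Under H0, H ~ chi^2(3); p-value = 0.464088.
Step 6: alpha = 0.05. fail to reject H0.

H = 2.5626, df = 3, p = 0.464088, fail to reject H0.


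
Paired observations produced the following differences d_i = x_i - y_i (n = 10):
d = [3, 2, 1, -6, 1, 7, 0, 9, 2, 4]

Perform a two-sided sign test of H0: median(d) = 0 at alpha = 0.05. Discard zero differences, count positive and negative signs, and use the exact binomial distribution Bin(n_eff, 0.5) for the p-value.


Step 1: Discard zero differences. Original n = 10; n_eff = number of nonzero differences = 9.
Nonzero differences (with sign): +3, +2, +1, -6, +1, +7, +9, +2, +4
Step 2: Count signs: positive = 8, negative = 1.
Step 3: Under H0: P(positive) = 0.5, so the number of positives S ~ Bin(9, 0.5).
Step 4: Two-sided exact p-value = sum of Bin(9,0.5) probabilities at or below the observed probability = 0.039062.
Step 5: alpha = 0.05. reject H0.

n_eff = 9, pos = 8, neg = 1, p = 0.039062, reject H0.


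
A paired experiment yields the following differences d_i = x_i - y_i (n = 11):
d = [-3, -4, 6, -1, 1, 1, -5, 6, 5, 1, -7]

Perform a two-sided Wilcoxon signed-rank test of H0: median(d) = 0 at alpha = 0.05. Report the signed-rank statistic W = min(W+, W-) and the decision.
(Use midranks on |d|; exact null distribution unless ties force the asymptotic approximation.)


Step 1: Drop any zero differences (none here) and take |d_i|.
|d| = [3, 4, 6, 1, 1, 1, 5, 6, 5, 1, 7]
Step 2: Midrank |d_i| (ties get averaged ranks).
ranks: |3|->5, |4|->6, |6|->9.5, |1|->2.5, |1|->2.5, |1|->2.5, |5|->7.5, |6|->9.5, |5|->7.5, |1|->2.5, |7|->11
Step 3: Attach original signs; sum ranks with positive sign and with negative sign.
W+ = 9.5 + 2.5 + 2.5 + 9.5 + 7.5 + 2.5 = 34
W- = 5 + 6 + 2.5 + 7.5 + 11 = 32
(Check: W+ + W- = 66 should equal n(n+1)/2 = 66.)
Step 4: Test statistic W = min(W+, W-) = 32.
Step 5: Ties in |d|, so use the tie-corrected normal approximation.
        E[W] = n(n+1)/4 = 11*12/4 = 33.
        Tie groups: |d|=1 (t=4), |d|=5 (t=2), |d|=6 (t=2); sum(t^3 - t) = 72.
        Var[W] = n(n+1)(2n+1)/24 - sum(t^3-t)/48 = 3036/24 - 72/48 = 125.
        z = (W - E[W]) / sqrt(Var[W]) = (32 - 33) / 11.1803 = -0.0894.
        Two-sided p = 2*Phi(z) = 0.928730.
Step 6: alpha = 0.05. fail to reject H0.

W+ = 34, W- = 32, W = min = 32, p = 0.928730, fail to reject H0.


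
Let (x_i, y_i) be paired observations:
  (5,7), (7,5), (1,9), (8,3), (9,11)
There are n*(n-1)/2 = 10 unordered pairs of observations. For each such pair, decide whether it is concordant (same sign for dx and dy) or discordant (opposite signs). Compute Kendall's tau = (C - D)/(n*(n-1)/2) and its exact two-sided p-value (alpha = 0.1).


Step 1: Enumerate the 10 unordered pairs (i,j) with i<j and classify each by sign(x_j-x_i) * sign(y_j-y_i).
  (1,2):dx=+2,dy=-2->D; (1,3):dx=-4,dy=+2->D; (1,4):dx=+3,dy=-4->D; (1,5):dx=+4,dy=+4->C
  (2,3):dx=-6,dy=+4->D; (2,4):dx=+1,dy=-2->D; (2,5):dx=+2,dy=+6->C; (3,4):dx=+7,dy=-6->D
  (3,5):dx=+8,dy=+2->C; (4,5):dx=+1,dy=+8->C
Step 2: C = 4, D = 6, total pairs = 10.
Step 3: tau = (C - D)/(n(n-1)/2) = (4 - 6)/10 = -0.200000.
Step 4: Exact two-sided p-value (enumerate n! = 120 permutations of y under H0): p = 0.816667.
Step 5: alpha = 0.1. fail to reject H0.

tau_b = -0.2000 (C=4, D=6), p = 0.816667, fail to reject H0.
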